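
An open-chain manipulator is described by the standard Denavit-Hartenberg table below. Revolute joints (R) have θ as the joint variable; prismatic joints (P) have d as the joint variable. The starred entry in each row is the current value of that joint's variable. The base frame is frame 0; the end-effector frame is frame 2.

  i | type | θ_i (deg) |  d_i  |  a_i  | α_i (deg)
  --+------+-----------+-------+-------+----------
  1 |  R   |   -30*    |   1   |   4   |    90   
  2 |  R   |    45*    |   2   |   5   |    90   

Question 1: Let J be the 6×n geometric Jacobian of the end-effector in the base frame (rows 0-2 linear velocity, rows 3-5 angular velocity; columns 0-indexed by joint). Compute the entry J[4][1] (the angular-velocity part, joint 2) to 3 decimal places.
-0.866

axis z_1 = (-0.5000,-0.8660,0.0000); lever o_n−o_1 = (2.0619,-3.4998,3.5355)
cross product → J_v[:, 1] = (-3.0619,1.7678,3.5355)
J_ω[:, 1] = z_1
entry J[4][1] = -0.8660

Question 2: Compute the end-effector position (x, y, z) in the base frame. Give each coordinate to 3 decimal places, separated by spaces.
5.526 -5.500 4.536

after link 1: o_1 = (3.4641, -2.0000, 1.0000)
after link 2: o_2 = (5.5260, -5.4998, 4.5355)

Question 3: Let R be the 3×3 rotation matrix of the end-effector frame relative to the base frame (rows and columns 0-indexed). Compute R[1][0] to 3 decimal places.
-0.354

End-effector x-axis (col 0 of R) = (0.6124,-0.3536,0.7071)
R[1][0] = -0.3536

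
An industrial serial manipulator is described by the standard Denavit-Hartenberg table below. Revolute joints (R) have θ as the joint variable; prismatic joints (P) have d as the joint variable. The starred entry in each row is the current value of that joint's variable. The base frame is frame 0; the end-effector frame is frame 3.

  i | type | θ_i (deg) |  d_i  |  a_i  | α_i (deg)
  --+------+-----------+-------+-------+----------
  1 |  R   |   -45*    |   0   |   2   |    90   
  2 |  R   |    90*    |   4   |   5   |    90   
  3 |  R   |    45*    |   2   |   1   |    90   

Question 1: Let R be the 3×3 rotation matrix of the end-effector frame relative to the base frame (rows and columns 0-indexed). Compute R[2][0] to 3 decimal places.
0.707

End-effector x-axis (col 0 of R) = (-0.5000,-0.5000,0.7071)
R[2][0] = 0.7071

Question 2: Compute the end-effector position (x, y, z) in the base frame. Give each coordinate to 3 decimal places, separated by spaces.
after link 1: o_1 = (1.4142, -1.4142, 0.0000)
after link 2: o_2 = (-1.4142, -4.2426, 5.0000)
after link 3: o_3 = (-0.5000, -6.1569, 5.7071)

-0.500 -6.157 5.707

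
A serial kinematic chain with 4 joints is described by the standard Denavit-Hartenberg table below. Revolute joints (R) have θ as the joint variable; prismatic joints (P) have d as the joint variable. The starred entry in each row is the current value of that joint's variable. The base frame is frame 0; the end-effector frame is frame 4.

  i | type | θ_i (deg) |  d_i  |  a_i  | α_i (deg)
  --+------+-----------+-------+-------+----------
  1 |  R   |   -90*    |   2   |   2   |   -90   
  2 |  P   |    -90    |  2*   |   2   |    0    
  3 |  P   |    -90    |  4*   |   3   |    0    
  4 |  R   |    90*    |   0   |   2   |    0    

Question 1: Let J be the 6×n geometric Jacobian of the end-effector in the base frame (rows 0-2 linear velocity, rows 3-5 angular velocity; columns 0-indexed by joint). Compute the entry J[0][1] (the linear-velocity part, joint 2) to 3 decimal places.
1.000

prismatic axis z_1 = (1.0000,0.0000,0.0000)
J_v[:, 1] = z_1; J_ω[:, 1] = (0,0,0)
entry J[0][1] = 1.0000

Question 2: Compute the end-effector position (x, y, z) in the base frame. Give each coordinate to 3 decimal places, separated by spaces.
after link 1: o_1 = (0.0000, -2.0000, 2.0000)
after link 2: o_2 = (2.0000, -2.0000, 4.0000)
after link 3: o_3 = (6.0000, 1.0000, 4.0000)
after link 4: o_4 = (6.0000, 1.0000, 6.0000)

6.000 1.000 6.000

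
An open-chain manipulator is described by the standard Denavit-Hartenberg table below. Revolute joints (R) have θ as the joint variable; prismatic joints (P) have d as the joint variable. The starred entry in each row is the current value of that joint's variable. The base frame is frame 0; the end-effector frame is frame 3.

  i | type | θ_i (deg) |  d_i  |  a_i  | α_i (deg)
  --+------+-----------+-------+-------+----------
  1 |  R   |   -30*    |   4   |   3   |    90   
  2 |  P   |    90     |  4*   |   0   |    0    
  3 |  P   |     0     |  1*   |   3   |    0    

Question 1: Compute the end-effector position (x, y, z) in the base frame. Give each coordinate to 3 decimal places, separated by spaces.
0.098 -5.830 7.000

after link 1: o_1 = (2.5981, -1.5000, 4.0000)
after link 2: o_2 = (0.5981, -4.9641, 4.0000)
after link 3: o_3 = (0.0981, -5.8301, 7.0000)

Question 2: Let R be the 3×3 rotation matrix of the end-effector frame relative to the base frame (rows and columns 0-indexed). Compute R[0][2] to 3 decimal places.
-0.500

End-effector z-axis (col 2 of R) = (-0.5000,-0.8660,0.0000)
R[0][2] = -0.5000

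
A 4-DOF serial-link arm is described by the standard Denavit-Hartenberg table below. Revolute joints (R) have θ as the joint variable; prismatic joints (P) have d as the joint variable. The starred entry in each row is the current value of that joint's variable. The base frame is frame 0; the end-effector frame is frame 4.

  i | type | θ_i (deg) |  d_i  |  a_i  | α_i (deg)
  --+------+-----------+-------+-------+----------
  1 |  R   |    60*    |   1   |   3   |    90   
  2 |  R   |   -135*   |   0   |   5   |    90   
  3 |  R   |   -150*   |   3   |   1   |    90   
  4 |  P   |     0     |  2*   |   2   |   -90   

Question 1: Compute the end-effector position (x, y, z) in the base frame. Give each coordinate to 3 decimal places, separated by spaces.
0.145 -0.214 2.130

after link 1: o_1 = (1.5000, 2.5981, 1.0000)
after link 2: o_2 = (-0.2678, -0.4638, -2.5355)
after link 3: o_3 = (-1.4553, -1.5206, 0.1982)
after link 4: o_4 = (0.1446, -0.2136, 2.1300)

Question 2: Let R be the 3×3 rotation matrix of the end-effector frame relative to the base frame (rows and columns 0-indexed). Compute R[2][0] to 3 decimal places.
End-effector x-axis (col 0 of R) = (-0.1268,0.7803,0.6124)
R[2][0] = 0.6124

0.612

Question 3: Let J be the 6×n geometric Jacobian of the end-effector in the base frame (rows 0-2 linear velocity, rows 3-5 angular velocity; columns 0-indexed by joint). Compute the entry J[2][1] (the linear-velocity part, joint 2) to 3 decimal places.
-3.113

axis z_1 = (0.8660,-0.5000,0.0000); lever o_n−o_1 = (-1.3554,-2.8116,1.1300)
cross product → J_v[:, 1] = (-0.5650,-0.9786,-3.1126)
J_ω[:, 1] = z_1
entry J[2][1] = -3.1126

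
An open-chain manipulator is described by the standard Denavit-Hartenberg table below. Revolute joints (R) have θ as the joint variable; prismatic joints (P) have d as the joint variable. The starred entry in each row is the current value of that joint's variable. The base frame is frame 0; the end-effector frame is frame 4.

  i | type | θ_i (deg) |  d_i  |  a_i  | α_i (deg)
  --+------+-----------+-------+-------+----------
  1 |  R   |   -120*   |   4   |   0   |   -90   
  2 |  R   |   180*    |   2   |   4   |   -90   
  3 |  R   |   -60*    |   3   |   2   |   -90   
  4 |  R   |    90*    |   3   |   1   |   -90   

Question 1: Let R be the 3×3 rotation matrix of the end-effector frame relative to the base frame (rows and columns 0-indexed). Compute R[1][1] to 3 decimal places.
End-effector y-axis (col 1 of R) = (0.0000,-1.0000,0.0000)
R[1][1] = -1.0000

-1.000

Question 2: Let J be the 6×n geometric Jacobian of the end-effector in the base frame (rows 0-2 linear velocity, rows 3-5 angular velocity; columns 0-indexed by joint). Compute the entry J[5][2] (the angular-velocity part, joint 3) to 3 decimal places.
axis z_2 = (0.0000,0.0000,1.0000); lever o_n−o_2 = (2.0000,3.0000,2.0000)
cross product → J_v[:, 2] = (-3.0000,2.0000,-0.0000)
J_ω[:, 2] = z_2
entry J[5][2] = 1.0000

1.000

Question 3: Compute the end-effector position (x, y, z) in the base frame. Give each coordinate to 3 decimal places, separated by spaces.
after link 1: o_1 = (0.0000, 0.0000, 4.0000)
after link 2: o_2 = (3.7321, 2.4641, 4.0000)
after link 3: o_3 = (5.7321, 2.4641, 7.0000)
after link 4: o_4 = (5.7321, 5.4641, 6.0000)

5.732 5.464 6.000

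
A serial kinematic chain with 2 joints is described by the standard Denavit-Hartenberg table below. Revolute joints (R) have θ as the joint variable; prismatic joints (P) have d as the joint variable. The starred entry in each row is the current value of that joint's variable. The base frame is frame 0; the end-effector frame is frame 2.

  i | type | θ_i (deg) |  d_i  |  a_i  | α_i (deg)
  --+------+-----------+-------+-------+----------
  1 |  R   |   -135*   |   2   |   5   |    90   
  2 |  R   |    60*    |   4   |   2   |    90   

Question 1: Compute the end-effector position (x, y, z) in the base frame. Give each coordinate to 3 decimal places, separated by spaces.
-7.071 -1.414 3.732

after link 1: o_1 = (-3.5355, -3.5355, 2.0000)
after link 2: o_2 = (-7.0711, -1.4142, 3.7321)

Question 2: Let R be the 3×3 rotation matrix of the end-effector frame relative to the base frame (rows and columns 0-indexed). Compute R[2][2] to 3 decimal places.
-0.500

End-effector z-axis (col 2 of R) = (-0.6124,-0.6124,-0.5000)
R[2][2] = -0.5000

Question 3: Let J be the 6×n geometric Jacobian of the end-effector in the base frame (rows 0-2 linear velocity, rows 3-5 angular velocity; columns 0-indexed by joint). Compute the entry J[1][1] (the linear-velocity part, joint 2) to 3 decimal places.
1.225

axis z_1 = (-0.7071,0.7071,0.0000); lever o_n−o_1 = (-3.5355,2.1213,1.7321)
cross product → J_v[:, 1] = (1.2247,1.2247,1.0000)
J_ω[:, 1] = z_1
entry J[1][1] = 1.2247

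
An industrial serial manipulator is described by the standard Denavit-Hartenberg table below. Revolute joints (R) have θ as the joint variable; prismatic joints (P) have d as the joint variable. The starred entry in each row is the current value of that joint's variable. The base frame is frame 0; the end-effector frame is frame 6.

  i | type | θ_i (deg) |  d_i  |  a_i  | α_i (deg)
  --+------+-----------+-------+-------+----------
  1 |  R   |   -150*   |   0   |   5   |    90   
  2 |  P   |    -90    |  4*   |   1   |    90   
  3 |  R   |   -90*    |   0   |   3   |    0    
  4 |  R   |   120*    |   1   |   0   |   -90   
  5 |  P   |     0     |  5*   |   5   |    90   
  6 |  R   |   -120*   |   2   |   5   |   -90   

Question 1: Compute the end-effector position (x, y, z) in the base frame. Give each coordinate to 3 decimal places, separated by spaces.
-3.147 1.451 -2.830

after link 1: o_1 = (-4.3301, -2.5000, 0.0000)
after link 2: o_2 = (-6.3301, 0.9641, -1.0000)
after link 3: o_3 = (-4.8301, -1.6340, -1.0000)
after link 4: o_4 = (-3.9641, -1.1340, -1.0000)
after link 5: o_5 = (-7.3792, 4.7811, -2.8301)
after link 6: o_6 = (-3.1471, 1.4510, -2.8301)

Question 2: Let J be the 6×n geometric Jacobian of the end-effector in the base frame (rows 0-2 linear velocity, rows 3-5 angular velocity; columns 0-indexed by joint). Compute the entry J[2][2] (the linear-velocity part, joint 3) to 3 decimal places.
axis z_2 = (0.8660,0.5000,-0.0000); lever o_n−o_2 = (3.1830,0.4869,-1.8301)
cross product → J_v[:, 2] = (-0.9151,1.5849,-1.1699)
J_ω[:, 2] = z_2
entry J[2][2] = -1.1699

-1.170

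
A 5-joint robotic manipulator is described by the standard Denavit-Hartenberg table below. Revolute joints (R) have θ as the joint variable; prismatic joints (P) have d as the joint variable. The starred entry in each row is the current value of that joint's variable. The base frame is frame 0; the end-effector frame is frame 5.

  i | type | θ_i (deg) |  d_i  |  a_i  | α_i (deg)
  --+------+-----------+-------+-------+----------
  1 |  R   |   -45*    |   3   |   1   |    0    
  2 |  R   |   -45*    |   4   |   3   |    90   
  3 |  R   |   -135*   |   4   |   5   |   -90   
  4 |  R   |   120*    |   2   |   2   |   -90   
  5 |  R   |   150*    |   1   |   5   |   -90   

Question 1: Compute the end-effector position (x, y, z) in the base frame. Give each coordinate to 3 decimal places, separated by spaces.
after link 1: o_1 = (0.7071, -0.7071, 3.0000)
after link 2: o_2 = (0.7071, -3.7071, 7.0000)
after link 3: o_3 = (-3.2929, -0.1716, 3.4645)
after link 4: o_4 = (-1.5608, -2.2929, 2.7574)
after link 5: o_5 = (-5.8108, 0.3934, 3.6066)

-5.811 0.393 3.607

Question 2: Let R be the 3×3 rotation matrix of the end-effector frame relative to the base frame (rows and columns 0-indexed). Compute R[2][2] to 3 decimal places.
End-effector z-axis (col 2 of R) = (-0.4330,-0.4356,-0.7891)
R[2][2] = -0.7891

-0.789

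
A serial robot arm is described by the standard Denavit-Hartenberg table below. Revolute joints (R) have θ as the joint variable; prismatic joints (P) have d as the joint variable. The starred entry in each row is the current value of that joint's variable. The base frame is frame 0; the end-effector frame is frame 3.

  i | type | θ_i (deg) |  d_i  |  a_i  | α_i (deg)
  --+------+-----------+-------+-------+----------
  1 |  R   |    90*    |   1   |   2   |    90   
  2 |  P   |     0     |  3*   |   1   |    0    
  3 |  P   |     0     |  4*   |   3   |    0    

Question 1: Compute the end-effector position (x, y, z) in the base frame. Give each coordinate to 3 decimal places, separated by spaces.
7.000 6.000 1.000

after link 1: o_1 = (0.0000, 2.0000, 1.0000)
after link 2: o_2 = (3.0000, 3.0000, 1.0000)
after link 3: o_3 = (7.0000, 6.0000, 1.0000)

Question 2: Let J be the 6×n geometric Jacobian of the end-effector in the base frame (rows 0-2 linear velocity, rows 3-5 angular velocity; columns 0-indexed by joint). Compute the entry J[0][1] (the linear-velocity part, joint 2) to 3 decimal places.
1.000

prismatic axis z_1 = (1.0000,-0.0000,0.0000)
J_v[:, 1] = z_1; J_ω[:, 1] = (0,0,0)
entry J[0][1] = 1.0000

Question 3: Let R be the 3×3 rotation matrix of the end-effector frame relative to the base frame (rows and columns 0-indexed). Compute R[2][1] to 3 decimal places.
1.000

End-effector y-axis (col 1 of R) = (-0.0000,0.0000,1.0000)
R[2][1] = 1.0000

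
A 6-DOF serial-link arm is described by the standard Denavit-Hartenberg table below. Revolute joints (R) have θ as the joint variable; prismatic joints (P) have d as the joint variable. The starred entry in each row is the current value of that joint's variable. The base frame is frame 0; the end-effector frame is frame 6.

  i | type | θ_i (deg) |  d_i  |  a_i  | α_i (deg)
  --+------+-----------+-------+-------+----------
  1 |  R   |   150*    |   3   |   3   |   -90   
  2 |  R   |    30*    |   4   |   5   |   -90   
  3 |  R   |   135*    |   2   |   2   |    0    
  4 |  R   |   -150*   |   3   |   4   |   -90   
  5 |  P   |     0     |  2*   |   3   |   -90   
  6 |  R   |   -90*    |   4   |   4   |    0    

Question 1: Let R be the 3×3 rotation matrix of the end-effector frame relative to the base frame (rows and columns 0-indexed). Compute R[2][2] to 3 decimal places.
End-effector z-axis (col 2 of R) = (-0.4330,0.2500,0.8660)
R[2][2] = 0.8660

0.866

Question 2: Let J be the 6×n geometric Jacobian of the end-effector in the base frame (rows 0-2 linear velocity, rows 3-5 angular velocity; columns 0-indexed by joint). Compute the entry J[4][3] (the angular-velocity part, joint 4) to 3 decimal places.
-0.250

axis z_3 = (0.4330,-0.2500,-0.8660); lever o_n−o_3 = (-4.6769,7.3003,-3.2912)
cross product → J_v[:, 3] = (7.1451,5.4754,1.9919)
J_ω[:, 3] = z_3
entry J[4][3] = -0.2500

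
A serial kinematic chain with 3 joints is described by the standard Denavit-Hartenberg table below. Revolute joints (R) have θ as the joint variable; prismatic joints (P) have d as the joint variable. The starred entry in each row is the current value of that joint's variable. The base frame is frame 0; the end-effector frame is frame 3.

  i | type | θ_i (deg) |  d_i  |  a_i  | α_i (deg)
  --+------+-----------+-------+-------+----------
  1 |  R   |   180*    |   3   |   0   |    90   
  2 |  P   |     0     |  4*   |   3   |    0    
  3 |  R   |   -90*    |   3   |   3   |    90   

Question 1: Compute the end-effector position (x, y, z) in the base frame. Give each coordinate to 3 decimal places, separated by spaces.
-3.000 7.000 0.000

after link 1: o_1 = (0.0000, 0.0000, 3.0000)
after link 2: o_2 = (-3.0000, 4.0000, 3.0000)
after link 3: o_3 = (-3.0000, 7.0000, 0.0000)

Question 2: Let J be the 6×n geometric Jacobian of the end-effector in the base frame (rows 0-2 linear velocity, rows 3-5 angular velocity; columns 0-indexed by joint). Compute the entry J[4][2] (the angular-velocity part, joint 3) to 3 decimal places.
axis z_2 = (0.0000,1.0000,0.0000); lever o_n−o_2 = (0.0000,3.0000,-3.0000)
cross product → J_v[:, 2] = (-3.0000,0.0000,0.0000)
J_ω[:, 2] = z_2
entry J[4][2] = 1.0000

1.000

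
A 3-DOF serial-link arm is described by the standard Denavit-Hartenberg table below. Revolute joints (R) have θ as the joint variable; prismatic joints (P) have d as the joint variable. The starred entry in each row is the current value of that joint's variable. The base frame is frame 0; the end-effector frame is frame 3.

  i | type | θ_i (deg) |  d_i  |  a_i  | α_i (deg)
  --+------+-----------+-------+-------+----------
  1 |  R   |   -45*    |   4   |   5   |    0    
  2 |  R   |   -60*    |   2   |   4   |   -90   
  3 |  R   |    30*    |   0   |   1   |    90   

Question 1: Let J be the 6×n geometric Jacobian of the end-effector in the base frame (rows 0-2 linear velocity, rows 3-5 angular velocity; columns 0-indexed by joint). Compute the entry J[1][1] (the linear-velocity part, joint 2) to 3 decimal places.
-1.259

axis z_1 = (0.0000,0.0000,1.0000); lever o_n−o_1 = (-1.2594,-4.7002,1.5000)
cross product → J_v[:, 1] = (4.7002,-1.2594,0.0000)
J_ω[:, 1] = z_1
entry J[1][1] = -1.2594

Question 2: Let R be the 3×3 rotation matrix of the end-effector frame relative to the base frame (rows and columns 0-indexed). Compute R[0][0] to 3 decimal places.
End-effector x-axis (col 0 of R) = (-0.2241,-0.8365,-0.5000)
R[0][0] = -0.2241

-0.224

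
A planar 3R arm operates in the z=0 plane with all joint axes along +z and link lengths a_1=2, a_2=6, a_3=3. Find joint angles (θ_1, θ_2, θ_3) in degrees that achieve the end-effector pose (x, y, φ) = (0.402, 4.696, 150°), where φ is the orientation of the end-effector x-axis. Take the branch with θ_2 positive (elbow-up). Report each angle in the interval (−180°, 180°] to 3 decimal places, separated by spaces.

wrist centre = target − a_3·(cos φ, sin φ) = (3.0001, 3.1960)
cos θ_2 = (19.2149−2²−6²)/(2·2·6) = -0.8660; θ_2 = 150.0025° (elbow-up)
β = atan2(3.1960,3.0001) = 46.8111°; ψ = atan2(2.9998,-3.1963) = 136.8165°
θ_1 = β − ψ = -90.0054°
θ_3 = φ − θ_1 − θ_2 = 90.0029° (wrapped to (-180°,180°])

-90.005 150.002 90.003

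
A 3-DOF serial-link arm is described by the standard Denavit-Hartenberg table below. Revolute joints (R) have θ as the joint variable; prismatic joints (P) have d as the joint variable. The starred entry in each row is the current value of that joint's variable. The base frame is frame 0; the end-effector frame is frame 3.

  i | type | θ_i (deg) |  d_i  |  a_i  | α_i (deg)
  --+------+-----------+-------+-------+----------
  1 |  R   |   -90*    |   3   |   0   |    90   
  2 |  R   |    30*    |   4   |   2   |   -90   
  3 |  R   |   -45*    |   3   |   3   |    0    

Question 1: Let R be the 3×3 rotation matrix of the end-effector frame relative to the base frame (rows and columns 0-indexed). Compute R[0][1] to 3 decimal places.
End-effector y-axis (col 1 of R) = (0.7071,-0.6124,0.3536)
R[0][1] = 0.7071

0.707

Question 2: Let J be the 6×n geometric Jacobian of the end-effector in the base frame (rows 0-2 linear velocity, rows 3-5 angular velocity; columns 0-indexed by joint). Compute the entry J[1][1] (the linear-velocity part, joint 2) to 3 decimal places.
axis z_1 = (-1.0000,-0.0000,0.0000); lever o_n−o_1 = (-6.1213,-2.0692,4.6587)
cross product → J_v[:, 1] = (-0.0000,4.6587,2.0692)
J_ω[:, 1] = z_1
entry J[1][1] = 4.6587

4.659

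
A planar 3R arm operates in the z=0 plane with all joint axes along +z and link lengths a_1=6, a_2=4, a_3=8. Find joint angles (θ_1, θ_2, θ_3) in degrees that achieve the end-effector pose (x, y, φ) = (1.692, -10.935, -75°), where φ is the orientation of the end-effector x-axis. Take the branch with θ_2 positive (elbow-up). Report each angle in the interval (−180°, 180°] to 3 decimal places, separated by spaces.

wrist centre = target − a_3·(cos φ, sin φ) = (-0.3786, -3.2076)
cos θ_2 = (10.4320−6²−4²)/(2·6·4) = -0.8660; θ_2 = 149.9972° (elbow-up)
β = atan2(-3.2076,-0.3786) = -96.7308°; ψ = atan2(2.0002,2.5360) = 38.2633°
θ_1 = β − ψ = -134.9940°
θ_3 = φ − θ_1 − θ_2 = -90.0032° (wrapped to (-180°,180°])

-134.994 149.997 -90.003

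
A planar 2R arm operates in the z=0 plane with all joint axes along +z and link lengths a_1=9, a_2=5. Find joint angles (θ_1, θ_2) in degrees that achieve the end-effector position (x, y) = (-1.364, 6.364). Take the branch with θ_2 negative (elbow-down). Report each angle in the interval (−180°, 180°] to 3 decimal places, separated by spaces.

135.000 -134.999

cos θ_2 = (42.3610−9²−5²)/(2·9·5) = -0.7071; θ_2 = -134.9995° (elbow-down)
β = atan2(6.3640,-1.3640) = 102.0972°; ψ = atan2(-3.5356,5.4645) = -32.9031°
θ_1 = β − ψ = 135.0004°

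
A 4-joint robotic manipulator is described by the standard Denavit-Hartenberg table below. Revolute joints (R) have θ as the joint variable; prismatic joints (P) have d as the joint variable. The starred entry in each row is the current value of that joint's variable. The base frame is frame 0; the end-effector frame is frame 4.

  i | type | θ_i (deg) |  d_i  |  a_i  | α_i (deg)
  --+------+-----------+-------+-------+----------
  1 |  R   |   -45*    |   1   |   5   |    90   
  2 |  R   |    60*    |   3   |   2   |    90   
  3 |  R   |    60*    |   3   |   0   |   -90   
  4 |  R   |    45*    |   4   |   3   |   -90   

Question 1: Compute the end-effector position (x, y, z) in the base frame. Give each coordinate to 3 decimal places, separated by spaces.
after link 1: o_1 = (3.5355, -3.5355, 1.0000)
after link 2: o_2 = (2.1213, -6.3640, 2.7321)
after link 3: o_3 = (3.9584, -8.2011, 1.2321)
after link 4: o_4 = (-0.9036, -8.7655, 0.2113)

-0.904 -8.766 0.211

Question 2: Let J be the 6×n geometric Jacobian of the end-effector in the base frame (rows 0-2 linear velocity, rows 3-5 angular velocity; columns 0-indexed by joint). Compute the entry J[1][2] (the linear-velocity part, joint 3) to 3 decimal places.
3.056

axis z_2 = (0.6124,-0.6124,-0.5000); lever o_n−o_2 = (-3.0249,-2.4016,-2.5208)
cross product → J_v[:, 2] = (0.3429,3.0561,-3.3230)
J_ω[:, 2] = z_2
entry J[1][2] = 3.0561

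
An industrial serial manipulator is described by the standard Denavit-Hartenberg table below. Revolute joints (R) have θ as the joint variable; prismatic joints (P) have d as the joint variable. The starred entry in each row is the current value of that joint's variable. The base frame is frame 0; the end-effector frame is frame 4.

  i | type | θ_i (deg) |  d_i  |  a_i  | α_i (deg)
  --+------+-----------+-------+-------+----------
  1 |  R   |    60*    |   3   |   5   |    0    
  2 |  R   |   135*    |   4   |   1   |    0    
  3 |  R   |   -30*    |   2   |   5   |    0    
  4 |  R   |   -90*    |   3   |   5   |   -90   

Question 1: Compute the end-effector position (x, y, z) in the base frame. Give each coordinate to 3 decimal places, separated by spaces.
-2.001 10.195 12.000

after link 1: o_1 = (2.5000, 4.3301, 3.0000)
after link 2: o_2 = (1.5341, 4.0713, 7.0000)
after link 3: o_3 = (-3.2956, 5.3654, 9.0000)
after link 4: o_4 = (-2.0015, 10.1950, 12.0000)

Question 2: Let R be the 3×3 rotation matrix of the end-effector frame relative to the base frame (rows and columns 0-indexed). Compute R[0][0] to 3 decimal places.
0.259

End-effector x-axis (col 0 of R) = (0.2588,0.9659,0.0000)
R[0][0] = 0.2588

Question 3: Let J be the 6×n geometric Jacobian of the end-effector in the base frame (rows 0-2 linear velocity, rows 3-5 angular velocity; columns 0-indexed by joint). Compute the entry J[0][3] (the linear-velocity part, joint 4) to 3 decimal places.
axis z_3 = (0.0000,0.0000,1.0000); lever o_n−o_3 = (1.2941,4.8296,3.0000)
cross product → J_v[:, 3] = (-4.8296,1.2941,0.0000)
J_ω[:, 3] = z_3
entry J[0][3] = -4.8296

-4.830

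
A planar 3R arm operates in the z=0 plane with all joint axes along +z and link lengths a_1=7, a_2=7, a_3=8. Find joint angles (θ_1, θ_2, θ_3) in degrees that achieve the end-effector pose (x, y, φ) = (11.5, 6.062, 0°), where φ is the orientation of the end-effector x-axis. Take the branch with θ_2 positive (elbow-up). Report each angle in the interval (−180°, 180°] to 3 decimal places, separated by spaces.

wrist centre = target − a_3·(cos φ, sin φ) = (3.5000, 6.0620)
cos θ_2 = (48.9978−7²−7²)/(2·7·7) = -0.5000; θ_2 = 120.0015° (elbow-up)
β = atan2(6.0620,3.5000) = 59.9993°; ψ = atan2(6.0621,3.4998) = 60.0007°
θ_1 = β − ψ = -0.0015°
θ_3 = φ − θ_1 − θ_2 = -120.0000° (wrapped to (-180°,180°])

-0.001 120.001 -120.000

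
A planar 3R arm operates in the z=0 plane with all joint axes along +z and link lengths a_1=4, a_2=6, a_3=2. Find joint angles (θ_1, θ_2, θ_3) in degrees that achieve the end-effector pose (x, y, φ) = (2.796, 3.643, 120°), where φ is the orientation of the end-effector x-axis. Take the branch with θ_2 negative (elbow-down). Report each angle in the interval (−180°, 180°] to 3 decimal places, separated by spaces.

119.990 -134.996 135.006

wrist centre = target − a_3·(cos φ, sin φ) = (3.7960, 1.9109)
cos θ_2 = (18.0613−4²−6²)/(2·4·6) = -0.7071; θ_2 = -134.9958° (elbow-down)
β = atan2(1.9109,3.7960) = 26.7212°; ψ = atan2(-4.2429,-0.2423) = -93.2688°
θ_1 = β − ψ = 119.9900°
θ_3 = φ − θ_1 − θ_2 = 135.0058° (wrapped to (-180°,180°])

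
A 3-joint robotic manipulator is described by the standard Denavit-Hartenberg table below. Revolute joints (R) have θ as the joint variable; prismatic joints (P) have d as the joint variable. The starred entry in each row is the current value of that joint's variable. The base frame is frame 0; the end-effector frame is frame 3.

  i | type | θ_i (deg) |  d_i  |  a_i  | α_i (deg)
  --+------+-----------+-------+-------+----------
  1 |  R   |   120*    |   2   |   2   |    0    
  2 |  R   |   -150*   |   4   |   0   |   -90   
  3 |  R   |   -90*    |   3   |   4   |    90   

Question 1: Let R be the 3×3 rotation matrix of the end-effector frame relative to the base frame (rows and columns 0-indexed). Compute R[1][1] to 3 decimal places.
End-effector y-axis (col 1 of R) = (0.5000,0.8660,0.0000)
R[1][1] = 0.8660

0.866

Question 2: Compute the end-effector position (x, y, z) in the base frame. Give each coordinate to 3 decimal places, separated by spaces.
0.500 4.330 10.000

after link 1: o_1 = (-1.0000, 1.7321, 2.0000)
after link 2: o_2 = (-1.0000, 1.7321, 6.0000)
after link 3: o_3 = (0.5000, 4.3301, 10.0000)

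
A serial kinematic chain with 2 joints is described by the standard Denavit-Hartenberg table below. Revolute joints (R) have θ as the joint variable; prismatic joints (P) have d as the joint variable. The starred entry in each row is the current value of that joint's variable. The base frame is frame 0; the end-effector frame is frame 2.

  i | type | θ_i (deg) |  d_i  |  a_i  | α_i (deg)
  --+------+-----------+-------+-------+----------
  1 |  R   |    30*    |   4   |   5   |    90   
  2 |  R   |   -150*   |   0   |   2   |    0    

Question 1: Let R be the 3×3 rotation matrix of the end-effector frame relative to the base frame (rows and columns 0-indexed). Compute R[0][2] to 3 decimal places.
0.500

End-effector z-axis (col 2 of R) = (0.5000,-0.8660,0.0000)
R[0][2] = 0.5000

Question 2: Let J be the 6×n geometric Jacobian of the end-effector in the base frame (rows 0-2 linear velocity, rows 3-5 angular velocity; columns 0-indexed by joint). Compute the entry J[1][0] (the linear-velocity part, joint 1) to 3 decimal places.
2.830

axis z_0 = ẑ; lever o_n−o_0 = (2.8301,1.6340,3.0000)
cross product → J_v[:, 0] = (-1.6340,2.8301,0.0000)
J_ω[:, 0] = z_0
entry J[1][0] = 2.8301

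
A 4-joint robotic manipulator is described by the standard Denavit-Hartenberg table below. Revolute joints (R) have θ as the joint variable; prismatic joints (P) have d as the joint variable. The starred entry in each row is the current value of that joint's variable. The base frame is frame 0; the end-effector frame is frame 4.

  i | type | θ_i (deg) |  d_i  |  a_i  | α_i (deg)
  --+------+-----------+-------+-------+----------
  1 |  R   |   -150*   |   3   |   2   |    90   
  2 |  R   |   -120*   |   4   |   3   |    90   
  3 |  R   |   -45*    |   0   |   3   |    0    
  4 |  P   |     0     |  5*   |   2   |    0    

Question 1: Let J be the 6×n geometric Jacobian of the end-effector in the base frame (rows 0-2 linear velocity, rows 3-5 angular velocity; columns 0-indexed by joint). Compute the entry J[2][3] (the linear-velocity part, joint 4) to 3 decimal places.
prismatic axis z_3 = (0.7500,0.4330,0.5000)
J_v[:, 3] = z_3; J_ω[:, 3] = (0,0,0)
entry J[2][3] = 0.5000

0.500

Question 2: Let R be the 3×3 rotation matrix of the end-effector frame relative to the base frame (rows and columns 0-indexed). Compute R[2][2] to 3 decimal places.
End-effector z-axis (col 2 of R) = (0.7500,0.4330,0.5000)
R[2][2] = 0.5000

0.500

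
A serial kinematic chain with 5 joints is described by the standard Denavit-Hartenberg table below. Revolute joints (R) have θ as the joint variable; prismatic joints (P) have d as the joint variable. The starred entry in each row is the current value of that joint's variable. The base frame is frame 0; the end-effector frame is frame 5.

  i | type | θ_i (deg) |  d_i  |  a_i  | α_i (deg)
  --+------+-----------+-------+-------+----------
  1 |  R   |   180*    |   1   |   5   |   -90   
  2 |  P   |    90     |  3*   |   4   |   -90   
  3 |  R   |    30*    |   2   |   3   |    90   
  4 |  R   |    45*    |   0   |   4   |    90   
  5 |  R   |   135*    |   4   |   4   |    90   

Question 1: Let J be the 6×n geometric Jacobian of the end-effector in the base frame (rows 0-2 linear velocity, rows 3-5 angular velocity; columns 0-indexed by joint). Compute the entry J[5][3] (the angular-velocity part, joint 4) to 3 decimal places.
-0.500

axis z_3 = (-0.0000,-0.8660,-0.5000); lever o_n−o_3 = (-2.0000,-0.6211,-4.5811)
cross product → J_v[:, 3] = (3.6569,1.0000,-1.7321)
J_ω[:, 3] = z_3
entry J[5][3] = -0.5000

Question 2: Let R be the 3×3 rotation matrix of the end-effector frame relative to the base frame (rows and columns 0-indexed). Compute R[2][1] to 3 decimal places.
-0.612

End-effector y-axis (col 1 of R) = (-0.7071,0.3536,-0.6124)
R[2][1] = -0.6124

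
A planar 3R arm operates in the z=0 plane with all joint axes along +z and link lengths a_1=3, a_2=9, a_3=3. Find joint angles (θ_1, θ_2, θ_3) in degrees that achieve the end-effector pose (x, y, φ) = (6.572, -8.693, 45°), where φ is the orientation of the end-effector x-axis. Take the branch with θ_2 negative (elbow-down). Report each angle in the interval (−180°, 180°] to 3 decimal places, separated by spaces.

wrist centre = target − a_3·(cos φ, sin φ) = (4.4507, -10.8143)
cos θ_2 = (136.7581−3²−9²)/(2·3·9) = 0.8659; θ_2 = -30.0155° (elbow-down)
β = atan2(-10.8143,4.4507) = -67.6302°; ψ = atan2(-4.5021,10.7930) = -22.6426°
θ_1 = β − ψ = -44.9876°
θ_3 = φ − θ_1 − θ_2 = 120.0031° (wrapped to (-180°,180°])

-44.988 -30.015 120.003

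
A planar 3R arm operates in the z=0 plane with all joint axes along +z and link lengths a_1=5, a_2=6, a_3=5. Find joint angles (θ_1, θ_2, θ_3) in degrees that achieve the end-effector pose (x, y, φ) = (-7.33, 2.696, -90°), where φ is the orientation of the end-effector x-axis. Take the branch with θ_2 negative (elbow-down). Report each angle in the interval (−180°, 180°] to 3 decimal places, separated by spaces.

wrist centre = target − a_3·(cos φ, sin φ) = (-7.3300, 7.6960)
cos θ_2 = (112.9573−5²−6²)/(2·5·6) = 0.8660; θ_2 = -30.0080° (elbow-down)
β = atan2(7.6960,-7.3300) = 133.6047°; ψ = atan2(-3.0007,10.1957) = -16.3998°
θ_1 = β − ψ = 150.0045°
θ_3 = φ − θ_1 − θ_2 = 150.0036° (wrapped to (-180°,180°])

150.004 -30.008 150.004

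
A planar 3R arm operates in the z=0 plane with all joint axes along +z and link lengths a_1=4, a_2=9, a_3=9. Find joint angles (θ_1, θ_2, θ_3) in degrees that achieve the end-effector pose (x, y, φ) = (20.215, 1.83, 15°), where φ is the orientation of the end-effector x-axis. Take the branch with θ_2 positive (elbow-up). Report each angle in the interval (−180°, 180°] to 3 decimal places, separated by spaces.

-45.003 60.002 0.001

wrist centre = target − a_3·(cos φ, sin φ) = (11.5217, -0.4994)
cos θ_2 = (132.9982−4²−9²)/(2·4·9) = 0.5000; θ_2 = 60.0017° (elbow-up)
β = atan2(-0.4994,11.5217) = -2.4818°; ψ = atan2(7.7944,8.4998) = 42.5211°
θ_1 = β − ψ = -45.0028°
θ_3 = φ − θ_1 − θ_2 = 0.0012° (wrapped to (-180°,180°])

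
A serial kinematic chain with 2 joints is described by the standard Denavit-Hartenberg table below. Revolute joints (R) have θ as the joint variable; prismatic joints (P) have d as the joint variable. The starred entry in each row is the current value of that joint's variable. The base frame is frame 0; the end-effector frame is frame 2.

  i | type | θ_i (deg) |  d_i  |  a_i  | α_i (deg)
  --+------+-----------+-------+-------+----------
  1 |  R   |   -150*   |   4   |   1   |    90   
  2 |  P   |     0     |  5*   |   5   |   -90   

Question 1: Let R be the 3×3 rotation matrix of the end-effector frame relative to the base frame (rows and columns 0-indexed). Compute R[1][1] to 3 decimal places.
-0.866

End-effector y-axis (col 1 of R) = (0.5000,-0.8660,0.0000)
R[1][1] = -0.8660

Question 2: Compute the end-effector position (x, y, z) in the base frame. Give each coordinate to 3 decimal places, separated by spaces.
-7.696 1.330 4.000

after link 1: o_1 = (-0.8660, -0.5000, 4.0000)
after link 2: o_2 = (-7.6962, 1.3301, 4.0000)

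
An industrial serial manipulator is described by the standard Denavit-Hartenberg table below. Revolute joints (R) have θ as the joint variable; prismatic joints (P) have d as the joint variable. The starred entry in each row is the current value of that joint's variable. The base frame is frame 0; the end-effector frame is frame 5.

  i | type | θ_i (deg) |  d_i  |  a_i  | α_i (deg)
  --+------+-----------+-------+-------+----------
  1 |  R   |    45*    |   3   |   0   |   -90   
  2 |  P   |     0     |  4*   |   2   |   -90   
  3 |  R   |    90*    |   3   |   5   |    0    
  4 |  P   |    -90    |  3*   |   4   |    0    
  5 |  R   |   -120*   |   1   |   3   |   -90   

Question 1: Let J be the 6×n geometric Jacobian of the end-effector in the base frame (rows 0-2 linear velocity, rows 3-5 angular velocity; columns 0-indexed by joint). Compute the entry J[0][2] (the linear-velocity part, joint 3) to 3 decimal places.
axis z_2 = (-0.0000,0.0000,-1.0000); lever o_n−o_2 = (3.4662,0.0694,-7.0000)
cross product → J_v[:, 2] = (0.0694,-3.4662,-0.0000)
J_ω[:, 2] = z_2
entry J[0][2] = 0.0694

0.069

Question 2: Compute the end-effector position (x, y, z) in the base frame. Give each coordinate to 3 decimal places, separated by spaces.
2.052 4.312 -4.000

after link 1: o_1 = (0.0000, 0.0000, 3.0000)
after link 2: o_2 = (-1.4142, 4.2426, 3.0000)
after link 3: o_3 = (2.1213, 0.7071, -0.0000)
after link 4: o_4 = (4.9497, 3.5355, -3.0000)
after link 5: o_5 = (2.0520, 4.3120, -4.0000)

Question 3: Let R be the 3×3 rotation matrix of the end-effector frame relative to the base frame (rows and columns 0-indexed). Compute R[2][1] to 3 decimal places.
1.000

End-effector y-axis (col 1 of R) = (0.0000,-0.0000,1.0000)
R[2][1] = 1.0000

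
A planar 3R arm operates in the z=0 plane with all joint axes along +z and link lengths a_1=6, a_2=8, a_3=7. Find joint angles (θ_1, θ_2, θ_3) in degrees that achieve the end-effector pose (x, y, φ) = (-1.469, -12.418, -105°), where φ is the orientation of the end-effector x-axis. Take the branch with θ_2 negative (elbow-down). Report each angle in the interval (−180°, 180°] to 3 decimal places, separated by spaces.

wrist centre = target − a_3·(cos φ, sin φ) = (0.3427, -5.6565)
cos θ_2 = (32.1137−6²−8²)/(2·6·8) = -0.7071; θ_2 = -135.0034° (elbow-down)
β = atan2(-5.6565,0.3427) = -86.5326°; ψ = atan2(-5.6565,0.3428) = -86.5319°
θ_1 = β − ψ = -0.0007°
θ_3 = φ − θ_1 − θ_2 = 30.0042° (wrapped to (-180°,180°])

-0.001 -135.003 30.004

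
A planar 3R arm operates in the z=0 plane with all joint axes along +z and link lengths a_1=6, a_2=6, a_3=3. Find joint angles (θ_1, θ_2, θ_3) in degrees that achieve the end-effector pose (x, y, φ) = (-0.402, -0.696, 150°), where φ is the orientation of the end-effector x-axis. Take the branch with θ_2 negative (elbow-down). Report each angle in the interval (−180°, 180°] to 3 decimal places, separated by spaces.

30.002 -150.002 -90.000

wrist centre = target − a_3·(cos φ, sin φ) = (2.1961, -2.1960)
cos θ_2 = (9.6452−6²−6²)/(2·6·6) = -0.8660; θ_2 = -150.0016° (elbow-down)
β = atan2(-2.1960,2.1961) = -44.9990°; ψ = atan2(-2.9999,0.8038) = -75.0008°
θ_1 = β − ψ = 30.0018°
θ_3 = φ − θ_1 − θ_2 = -90.0002° (wrapped to (-180°,180°])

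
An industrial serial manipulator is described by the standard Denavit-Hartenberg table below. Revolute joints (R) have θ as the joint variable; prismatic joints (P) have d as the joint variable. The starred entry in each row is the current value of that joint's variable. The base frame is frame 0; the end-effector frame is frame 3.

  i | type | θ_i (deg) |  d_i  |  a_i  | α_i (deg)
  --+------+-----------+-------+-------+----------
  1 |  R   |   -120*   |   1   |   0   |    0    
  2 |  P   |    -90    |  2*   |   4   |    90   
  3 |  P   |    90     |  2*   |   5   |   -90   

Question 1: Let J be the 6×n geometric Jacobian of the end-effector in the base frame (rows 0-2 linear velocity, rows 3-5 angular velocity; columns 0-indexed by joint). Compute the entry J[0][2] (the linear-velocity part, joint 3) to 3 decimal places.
0.500

prismatic axis z_2 = (0.5000,0.8660,0.0000)
J_v[:, 2] = z_2; J_ω[:, 2] = (0,0,0)
entry J[0][2] = 0.5000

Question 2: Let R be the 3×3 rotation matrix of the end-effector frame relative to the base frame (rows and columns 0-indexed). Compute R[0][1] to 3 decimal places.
End-effector y-axis (col 1 of R) = (-0.5000,-0.8660,-0.0000)
R[0][1] = -0.5000

-0.500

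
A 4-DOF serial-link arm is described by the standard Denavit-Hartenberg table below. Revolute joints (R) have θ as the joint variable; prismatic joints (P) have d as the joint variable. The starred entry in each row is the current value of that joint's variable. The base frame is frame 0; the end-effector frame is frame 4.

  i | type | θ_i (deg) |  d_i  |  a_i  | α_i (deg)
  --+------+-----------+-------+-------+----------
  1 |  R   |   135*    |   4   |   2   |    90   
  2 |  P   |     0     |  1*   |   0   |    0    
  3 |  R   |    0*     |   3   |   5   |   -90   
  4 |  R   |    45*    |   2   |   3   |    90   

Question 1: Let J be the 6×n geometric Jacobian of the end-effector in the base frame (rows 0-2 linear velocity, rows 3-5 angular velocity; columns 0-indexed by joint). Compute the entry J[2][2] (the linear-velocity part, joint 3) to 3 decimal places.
7.121

axis z_2 = (0.7071,0.7071,0.0000); lever o_n−o_2 = (-4.4142,5.6569,2.0000)
cross product → J_v[:, 2] = (1.4142,-1.4142,7.1213)
J_ω[:, 2] = z_2
entry J[2][2] = 7.1213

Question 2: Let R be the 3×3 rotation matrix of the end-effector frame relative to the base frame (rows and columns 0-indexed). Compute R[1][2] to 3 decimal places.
1.000

End-effector z-axis (col 2 of R) = (0.0000,1.0000,0.0000)
R[1][2] = 1.0000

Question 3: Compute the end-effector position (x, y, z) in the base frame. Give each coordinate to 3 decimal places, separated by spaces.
after link 1: o_1 = (-1.4142, 1.4142, 4.0000)
after link 2: o_2 = (-0.7071, 2.1213, 4.0000)
after link 3: o_3 = (-2.1213, 7.7782, 4.0000)
after link 4: o_4 = (-5.1213, 7.7782, 6.0000)

-5.121 7.778 6.000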